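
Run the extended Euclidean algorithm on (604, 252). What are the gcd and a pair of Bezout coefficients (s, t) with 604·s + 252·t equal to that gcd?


Euclidean algorithm on (604, 252) — divide until remainder is 0:
  604 = 2 · 252 + 100
  252 = 2 · 100 + 52
  100 = 1 · 52 + 48
  52 = 1 · 48 + 4
  48 = 12 · 4 + 0
gcd(604, 252) = 4.
Track Bezout coefficients alongside the remainders: start with r₀ = 604 = a·1 + b·0 (s = 1, t = 0) and r₁ = 252 = a·0 + b·1 (s = 0, t = 1); each new remainder r_{k+1} = r_{k-1} − q_k·r_k inherits s_{k+1} = s_{k-1} − q_k·s_k, t_{k+1} = t_{k-1} − q_k·t_k, so r_k = a·s_k + b·t_k at every step:
  q = 2: r = 100, s = 1 − 2·0 = 1, t = 0 − 2·1 = -2  (check: 604·1 + 252·(-2) = 100)
  q = 2: r = 52, s = 0 − 2·1 = -2, t = 1 − 2·(-2) = 5  (check: 604·(-2) + 252·5 = 52)
  q = 1: r = 48, s = 1 − 1·(-2) = 3, t = -2 − 1·5 = -7  (check: 604·3 + 252·(-7) = 48)
  q = 1: r = 4, s = -2 − 1·3 = -5, t = 5 − 1·(-7) = 12  (check: 604·(-5) + 252·12 = 4)
The row with r = 4 (the gcd) gives the Bezout coefficients s = -5, t = 12.
Result: 604 · (-5) + 252 · (12) = 4.

gcd(604, 252) = 4; s = -5, t = 12 (check: 604·(-5) + 252·12 = 4).


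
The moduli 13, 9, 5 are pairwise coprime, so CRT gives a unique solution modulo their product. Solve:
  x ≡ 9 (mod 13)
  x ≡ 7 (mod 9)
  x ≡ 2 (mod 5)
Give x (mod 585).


Moduli 13, 9, 5 are pairwise coprime; by CRT there is a unique solution modulo M = 13 · 9 · 5 = 585.
Solve pairwise, accumulating the modulus:
  Start with x ≡ 9 (mod 13).
  Combine with x ≡ 7 (mod 9): since gcd(13, 9) = 1, we get a unique residue mod 117.
    Write x = 9 + 13·t and substitute into x ≡ 7 (mod 9): 13·t ≡ 7 − 9 = -2 (mod 9).
    Reduce coefficients mod 9: 4·t ≡ 7 (mod 9).
    The inverse of 4 mod 9 is 7 (since 4·7 = 28 = 3·9 + 1), so t ≡ 7·7 = 49 ≡ 4 (mod 9).
    Then x = 9 + 13·4 = 61, valid modulo lcm(13, 9) = 117: x ≡ 61 (mod 117).
  Combine with x ≡ 2 (mod 5): since gcd(117, 5) = 1, we get a unique residue mod 585.
    Write x = 61 + 117·t and substitute into x ≡ 2 (mod 5): 117·t ≡ 2 − 61 = -59 (mod 5).
    Reduce coefficients mod 5: 2·t ≡ 1 (mod 5).
    The inverse of 2 mod 5 is 3 (since 2·3 = 6 = 1·5 + 1), so t ≡ 3·1 = 3 ≡ 3 (mod 5).
    Then x = 61 + 117·3 = 412, valid modulo lcm(117, 5) = 585: x ≡ 412 (mod 585).
Verify: 412 mod 13 = 9 ✓, 412 mod 9 = 7 ✓, 412 mod 5 = 2 ✓.

x ≡ 412 (mod 585).


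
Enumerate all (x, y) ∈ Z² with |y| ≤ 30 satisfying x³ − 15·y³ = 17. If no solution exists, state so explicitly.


The equation is x³ - 15y³ = 17. For fixed y, x³ = 15·y³ + 17, so a solution requires the RHS to be a perfect cube.
Strategy: iterate y from -30 to 30, compute RHS = 15·y³ + 17, and check whether it is a (positive or negative) perfect cube.
Check small values of y:
  y = 0: RHS = 17 is not a perfect cube.
  y = 1: RHS = 32 is not a perfect cube.
  y = -1: RHS = 2 is not a perfect cube.
  y = 2: RHS = 137 is not a perfect cube.
  y = -2: RHS = -103 is not a perfect cube.
  y = 3: RHS = 422 is not a perfect cube.
  y = -3: RHS = -388 is not a perfect cube.
Continuing the search up to |y| = 30 finds no solutions either.
No (x, y) in the scanned range satisfies the equation.

No integer solutions with |y| ≤ 30.


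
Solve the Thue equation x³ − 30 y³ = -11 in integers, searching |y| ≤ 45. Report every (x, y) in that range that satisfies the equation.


The equation is x³ - 30y³ = -11. For fixed y, x³ = 30·y³ − 11, so a solution requires the RHS to be a perfect cube.
Strategy: iterate y from -45 to 45, compute RHS = 30·y³ − 11, and check whether it is a (positive or negative) perfect cube.
Check small values of y:
  y = 0: RHS = -11 is not a perfect cube.
  y = 1: RHS = 19 is not a perfect cube.
  y = -1: RHS = -41 is not a perfect cube.
  y = 2: RHS = 229 is not a perfect cube.
  y = -2: RHS = -251 is not a perfect cube.
  y = 3: RHS = 799 is not a perfect cube.
  y = -3: RHS = -821 is not a perfect cube.
Continuing the search up to |y| = 45 finds no solutions either.
No (x, y) in the scanned range satisfies the equation.

No integer solutions with |y| ≤ 45.


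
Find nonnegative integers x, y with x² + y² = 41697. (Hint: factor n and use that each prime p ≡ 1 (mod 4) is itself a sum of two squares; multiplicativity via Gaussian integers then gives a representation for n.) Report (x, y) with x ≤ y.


Step 1: Factor n = 41697 = 3^2 · 41 · 113.
Step 2: Check the mod-4 condition on each prime factor: 3 ≡ 3 (mod 4), exponent 2 (must be even); 41 ≡ 1 (mod 4), exponent 1; 113 ≡ 1 (mod 4), exponent 1.
All primes ≡ 3 (mod 4) appear to even exponent (or don't appear), so by the two-squares theorem n IS expressible as a sum of two squares.
Step 3: Build a representation. Group n = k² · m with k = 3 and m = 41 · 113 = 4633 (a product of primes ≡ 1 (mod 4)); a representation of m scales to one of n via (k·x)² + (k·y)² = k²(x² + y²). Each prime p ≡ 1 (mod 4) is itself a sum of two squares; find a² by testing p − a² for a perfect square:
  41: 41 − 1² = 40, 41 − 2² = 37, 41 − 3² = 32, 41 − 4² = 25 = 5² ⇒ 41 = 4² + 5².
  113: 113 − 1² = 112, 113 − 2² = 109, 113 − 3² = 104, 113 − 4² = 97, 113 − 5² = 88, 113 − 6² = 77, 113 − 7² = 64 = 8² ⇒ 113 = 7² + 8².
  Combine using the Brahmagupta–Fibonacci identity (a² + b²)(c² + d²) = (ac − bd)² + (ad + bc)² = (ac + bd)² + (ad − bc)²:
  41 · 113 = 4633: from (4² + 5²)(7² + 8²), take (4·7 − 5·8, 4·8 + 5·7) = (28 − 40, 32 + 35) = (-12, 67); dropping signs (only squares matter) gives (12, 67); check 12² + 67² = 144 + 4489 = 4633 ✓.
  Scale by k = 3: (3·12, 3·67) = (36, 201).
Step 4: Order so x ≤ y and verify: 36² + 201² = 1296 + 40401 = 41697 = n. ✓

n = 41697 = 36² + 201² (one valid representation with x ≤ y).


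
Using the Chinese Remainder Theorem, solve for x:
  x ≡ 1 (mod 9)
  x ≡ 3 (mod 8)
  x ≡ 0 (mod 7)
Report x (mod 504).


Moduli 9, 8, 7 are pairwise coprime; by CRT there is a unique solution modulo M = 9 · 8 · 7 = 504.
Solve pairwise, accumulating the modulus:
  Start with x ≡ 1 (mod 9).
  Combine with x ≡ 3 (mod 8): since gcd(9, 8) = 1, we get a unique residue mod 72.
    Write x = 1 + 9·t and substitute into x ≡ 3 (mod 8): 9·t ≡ 3 − 1 = 2 (mod 8).
    Reduce coefficients mod 8: 1·t ≡ 2 (mod 8).
    So t ≡ 2 (mod 8).
    Then x = 1 + 9·2 = 19, valid modulo lcm(9, 8) = 72: x ≡ 19 (mod 72).
  Combine with x ≡ 0 (mod 7): since gcd(72, 7) = 1, we get a unique residue mod 504.
    Write x = 19 + 72·t and substitute into x ≡ 0 (mod 7): 72·t ≡ 0 − 19 = -19 (mod 7).
    Reduce coefficients mod 7: 2·t ≡ 2 (mod 7).
    The inverse of 2 mod 7 is 4 (since 2·4 = 8 = 1·7 + 1), so t ≡ 4·2 = 8 ≡ 1 (mod 7).
    Then x = 19 + 72·1 = 91, valid modulo lcm(72, 7) = 504: x ≡ 91 (mod 504).
Verify: 91 mod 9 = 1 ✓, 91 mod 8 = 3 ✓, 91 mod 7 = 0 ✓.

x ≡ 91 (mod 504).


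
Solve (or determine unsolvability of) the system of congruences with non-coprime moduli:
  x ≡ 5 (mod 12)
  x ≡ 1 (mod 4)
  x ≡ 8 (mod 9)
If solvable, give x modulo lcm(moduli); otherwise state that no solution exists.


Moduli 12, 4, 9 are not pairwise coprime, so CRT works modulo lcm(m_i) when all pairwise compatibility conditions hold.
Pairwise compatibility: gcd(m_i, m_j) must divide a_i - a_j for every pair.
Merge one congruence at a time:
  Start: x ≡ 5 (mod 12).
  Combine with x ≡ 1 (mod 4): gcd(12, 4) = 4; 1 - 5 = -4, which IS divisible by 4, so compatible.
    Write x = 5 + 12·t and substitute into x ≡ 1 (mod 4): 12·t ≡ 1 − 5 = -4 (mod 4).
    Divide the congruence (and modulus) by g = 4: 3·t ≡ -1 (mod 1).
    Modulo 1 every t works; take t = 0.
    Then x = 5 + 12·0 = 5, valid modulo lcm(12, 4) = 12: x ≡ 5 (mod 12).
  Combine with x ≡ 8 (mod 9): gcd(12, 9) = 3; 8 - 5 = 3, which IS divisible by 3, so compatible.
    Write x = 5 + 12·t and substitute into x ≡ 8 (mod 9): 12·t ≡ 8 − 5 = 3 (mod 9).
    Divide the congruence (and modulus) by g = 3: 4·t ≡ 1 (mod 3).
    Reduce coefficients mod 3: 1·t ≡ 1 (mod 3).
    So t ≡ 1 (mod 3).
    Then x = 5 + 12·1 = 17, valid modulo lcm(12, 9) = 36: x ≡ 17 (mod 36).
Verify: 17 mod 12 = 5, 17 mod 4 = 1, 17 mod 9 = 8.

x ≡ 17 (mod 36).


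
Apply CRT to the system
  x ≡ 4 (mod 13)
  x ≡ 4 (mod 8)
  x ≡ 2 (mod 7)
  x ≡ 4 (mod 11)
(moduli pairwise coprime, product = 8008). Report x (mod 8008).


Product of moduli M = 13 · 8 · 7 · 11 = 8008.
Merge one congruence at a time:
  Start: x ≡ 4 (mod 13).
  Combine with x ≡ 4 (mod 8); new modulus lcm = 104.
    Write x = 4 + 13·t and substitute into x ≡ 4 (mod 8): 13·t ≡ 4 − 4 = 0 (mod 8).
    Reduce coefficients mod 8: 5·t ≡ 0 (mod 8).
    The inverse of 5 mod 8 is 5 (since 5·5 = 25 = 3·8 + 1), so t ≡ 5·0 = 0 ≡ 0 (mod 8).
    Then x = 4 + 13·0 = 4, valid modulo lcm(13, 8) = 104: x ≡ 4 (mod 104).
  Combine with x ≡ 2 (mod 7); new modulus lcm = 728.
    Write x = 4 + 104·t and substitute into x ≡ 2 (mod 7): 104·t ≡ 2 − 4 = -2 (mod 7).
    Reduce coefficients mod 7: 6·t ≡ 5 (mod 7).
    The inverse of 6 mod 7 is 6 (since 6·6 = 36 = 5·7 + 1), so t ≡ 6·5 = 30 ≡ 2 (mod 7).
    Then x = 4 + 104·2 = 212, valid modulo lcm(104, 7) = 728: x ≡ 212 (mod 728).
  Combine with x ≡ 4 (mod 11); new modulus lcm = 8008.
    Write x = 212 + 728·t and substitute into x ≡ 4 (mod 11): 728·t ≡ 4 − 212 = -208 (mod 11).
    Reduce coefficients mod 11: 2·t ≡ 1 (mod 11).
    The inverse of 2 mod 11 is 6 (since 2·6 = 12 = 1·11 + 1), so t ≡ 6·1 = 6 ≡ 6 (mod 11).
    Then x = 212 + 728·6 = 4580, valid modulo lcm(728, 11) = 8008: x ≡ 4580 (mod 8008).
Verify against each original: 4580 mod 13 = 4, 4580 mod 8 = 4, 4580 mod 7 = 2, 4580 mod 11 = 4.

x ≡ 4580 (mod 8008).


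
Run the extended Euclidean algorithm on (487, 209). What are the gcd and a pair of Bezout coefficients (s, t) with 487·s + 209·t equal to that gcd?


Euclidean algorithm on (487, 209) — divide until remainder is 0:
  487 = 2 · 209 + 69
  209 = 3 · 69 + 2
  69 = 34 · 2 + 1
  2 = 2 · 1 + 0
gcd(487, 209) = 1.
Track Bezout coefficients alongside the remainders: start with r₀ = 487 = a·1 + b·0 (s = 1, t = 0) and r₁ = 209 = a·0 + b·1 (s = 0, t = 1); each new remainder r_{k+1} = r_{k-1} − q_k·r_k inherits s_{k+1} = s_{k-1} − q_k·s_k, t_{k+1} = t_{k-1} − q_k·t_k, so r_k = a·s_k + b·t_k at every step:
  q = 2: r = 69, s = 1 − 2·0 = 1, t = 0 − 2·1 = -2  (check: 487·1 + 209·(-2) = 69)
  q = 3: r = 2, s = 0 − 3·1 = -3, t = 1 − 3·(-2) = 7  (check: 487·(-3) + 209·7 = 2)
  q = 34: r = 1, s = 1 − 34·(-3) = 103, t = -2 − 34·7 = -240  (check: 487·103 + 209·(-240) = 1)
The row with r = 1 (the gcd) gives the Bezout coefficients s = 103, t = -240.
Result: 487 · (103) + 209 · (-240) = 1.

gcd(487, 209) = 1; s = 103, t = -240 (check: 487·103 + 209·(-240) = 1).


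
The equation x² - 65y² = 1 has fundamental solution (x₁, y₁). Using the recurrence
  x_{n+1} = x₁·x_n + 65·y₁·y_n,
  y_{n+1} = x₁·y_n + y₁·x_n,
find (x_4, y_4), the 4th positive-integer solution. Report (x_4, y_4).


Step 1: Find the fundamental solution (x₁, y₁) of x² - 65y² = 1.
  Expand √65 as a continued fraction. a₀ = ⌊√65⌋ = 8; iterate m_{k+1} = d_k·a_k − m_k, d_{k+1} = (65 − m_{k+1}²)/d_k, a_{k+1} = ⌊(a₀ + m_{k+1})/d_{k+1}⌋ (starting m₀ = 0, d₀ = 1), with convergents p_k = a_k·p_{k-1} + p_{k-2}, q_k = a_k·q_{k-1} + q_{k-2} (p₋₁ = 1, q₋₁ = 0):
  k = 0: a₀ = 8; p₀/q₀ = 8/1; p₀² − 65·q₀² = 64 − 65 = -1.
  k = 1: m = 8, d = 1, a = ⌊(8 + 8)/1⌋ = 16; p/q = (16·8 + 1)/(16·1 + 0) = 129/16; p² − 65·q² = 16641 − 16640 = 1.
  The first convergent with p² − 65·q² = 1 gives the fundamental solution (x₁, y₁) = (129, 16).
Step 2: Apply the recurrence (x_{n+1}, y_{n+1}) = (x₁x_n + 65y₁y_n, x₁y_n + y₁x_n) repeatedly.
  From (x_1, y_1) = (129, 16): x_2 = 129·129 + 65·16·16 = 33281; y_2 = 129·16 + 16·129 = 4128.
  From (x_2, y_2) = (33281, 4128): x_3 = 129·33281 + 65·16·4128 = 8586369; y_3 = 129·4128 + 16·33281 = 1065008.
  From (x_3, y_3) = (8586369, 1065008): x_4 = 129·8586369 + 65·16·1065008 = 2215249921; y_4 = 129·1065008 + 16·8586369 = 274767936.
Step 3: Verify x_4² - 65·y_4² = 4907332212490506241 - 4907332212490506240 = 1 (should be 1). ✓

(x_1, y_1) = (129, 16); (x_4, y_4) = (2215249921, 274767936).


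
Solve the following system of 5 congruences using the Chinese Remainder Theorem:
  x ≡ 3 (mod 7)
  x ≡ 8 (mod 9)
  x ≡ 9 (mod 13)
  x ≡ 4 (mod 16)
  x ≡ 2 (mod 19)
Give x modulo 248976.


Product of moduli M = 7 · 9 · 13 · 16 · 19 = 248976.
Merge one congruence at a time:
  Start: x ≡ 3 (mod 7).
  Combine with x ≡ 8 (mod 9); new modulus lcm = 63.
    Write x = 3 + 7·t and substitute into x ≡ 8 (mod 9): 7·t ≡ 8 − 3 = 5 (mod 9).
    The inverse of 7 mod 9 is 4 (since 7·4 = 28 = 3·9 + 1), so t ≡ 4·5 = 20 ≡ 2 (mod 9).
    Then x = 3 + 7·2 = 17, valid modulo lcm(7, 9) = 63: x ≡ 17 (mod 63).
  Combine with x ≡ 9 (mod 13); new modulus lcm = 819.
    Write x = 17 + 63·t and substitute into x ≡ 9 (mod 13): 63·t ≡ 9 − 17 = -8 (mod 13).
    Reduce coefficients mod 13: 11·t ≡ 5 (mod 13).
    The inverse of 11 mod 13 is 6 (since 11·6 = 66 = 5·13 + 1), so t ≡ 6·5 = 30 ≡ 4 (mod 13).
    Then x = 17 + 63·4 = 269, valid modulo lcm(63, 13) = 819: x ≡ 269 (mod 819).
  Combine with x ≡ 4 (mod 16); new modulus lcm = 13104.
    Write x = 269 + 819·t and substitute into x ≡ 4 (mod 16): 819·t ≡ 4 − 269 = -265 (mod 16).
    Reduce coefficients mod 16: 3·t ≡ 7 (mod 16).
    The inverse of 3 mod 16 is 11 (since 3·11 = 33 = 2·16 + 1), so t ≡ 11·7 = 77 ≡ 13 (mod 16).
    Then x = 269 + 819·13 = 10916, valid modulo lcm(819, 16) = 13104: x ≡ 10916 (mod 13104).
  Combine with x ≡ 2 (mod 19); new modulus lcm = 248976.
    Write x = 10916 + 13104·t and substitute into x ≡ 2 (mod 19): 13104·t ≡ 2 − 10916 = -10914 (mod 19).
    Reduce coefficients mod 19: 13·t ≡ 11 (mod 19).
    The inverse of 13 mod 19 is 3 (since 13·3 = 39 = 2·19 + 1), so t ≡ 3·11 = 33 ≡ 14 (mod 19).
    Then x = 10916 + 13104·14 = 194372, valid modulo lcm(13104, 19) = 248976: x ≡ 194372 (mod 248976).
Verify against each original: 194372 mod 7 = 3, 194372 mod 9 = 8, 194372 mod 13 = 9, 194372 mod 16 = 4, 194372 mod 19 = 2.

x ≡ 194372 (mod 248976).


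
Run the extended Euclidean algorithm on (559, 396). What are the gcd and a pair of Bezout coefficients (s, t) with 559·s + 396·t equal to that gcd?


Euclidean algorithm on (559, 396) — divide until remainder is 0:
  559 = 1 · 396 + 163
  396 = 2 · 163 + 70
  163 = 2 · 70 + 23
  70 = 3 · 23 + 1
  23 = 23 · 1 + 0
gcd(559, 396) = 1.
Track Bezout coefficients alongside the remainders: start with r₀ = 559 = a·1 + b·0 (s = 1, t = 0) and r₁ = 396 = a·0 + b·1 (s = 0, t = 1); each new remainder r_{k+1} = r_{k-1} − q_k·r_k inherits s_{k+1} = s_{k-1} − q_k·s_k, t_{k+1} = t_{k-1} − q_k·t_k, so r_k = a·s_k + b·t_k at every step:
  q = 1: r = 163, s = 1 − 1·0 = 1, t = 0 − 1·1 = -1  (check: 559·1 + 396·(-1) = 163)
  q = 2: r = 70, s = 0 − 2·1 = -2, t = 1 − 2·(-1) = 3  (check: 559·(-2) + 396·3 = 70)
  q = 2: r = 23, s = 1 − 2·(-2) = 5, t = -1 − 2·3 = -7  (check: 559·5 + 396·(-7) = 23)
  q = 3: r = 1, s = -2 − 3·5 = -17, t = 3 − 3·(-7) = 24  (check: 559·(-17) + 396·24 = 1)
The row with r = 1 (the gcd) gives the Bezout coefficients s = -17, t = 24.
Result: 559 · (-17) + 396 · (24) = 1.

gcd(559, 396) = 1; s = -17, t = 24 (check: 559·(-17) + 396·24 = 1).


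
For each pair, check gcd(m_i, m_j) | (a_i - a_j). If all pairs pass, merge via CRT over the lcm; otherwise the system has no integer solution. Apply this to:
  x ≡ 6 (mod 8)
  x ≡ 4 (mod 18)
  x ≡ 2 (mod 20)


Moduli 8, 18, 20 are not pairwise coprime, so CRT works modulo lcm(m_i) when all pairwise compatibility conditions hold.
Pairwise compatibility: gcd(m_i, m_j) must divide a_i - a_j for every pair.
Merge one congruence at a time:
  Start: x ≡ 6 (mod 8).
  Combine with x ≡ 4 (mod 18): gcd(8, 18) = 2; 4 - 6 = -2, which IS divisible by 2, so compatible.
    Write x = 6 + 8·t and substitute into x ≡ 4 (mod 18): 8·t ≡ 4 − 6 = -2 (mod 18).
    Divide the congruence (and modulus) by g = 2: 4·t ≡ -1 (mod 9).
    Reduce coefficients mod 9: 4·t ≡ 8 (mod 9).
    The inverse of 4 mod 9 is 7 (since 4·7 = 28 = 3·9 + 1), so t ≡ 7·8 = 56 ≡ 2 (mod 9).
    Then x = 6 + 8·2 = 22, valid modulo lcm(8, 18) = 72: x ≡ 22 (mod 72).
  Combine with x ≡ 2 (mod 20): gcd(72, 20) = 4; 2 - 22 = -20, which IS divisible by 4, so compatible.
    Write x = 22 + 72·t and substitute into x ≡ 2 (mod 20): 72·t ≡ 2 − 22 = -20 (mod 20).
    Divide the congruence (and modulus) by g = 4: 18·t ≡ -5 (mod 5).
    Reduce coefficients mod 5: 3·t ≡ 0 (mod 5).
    The inverse of 3 mod 5 is 2 (since 3·2 = 6 = 1·5 + 1), so t ≡ 2·0 = 0 ≡ 0 (mod 5).
    Then x = 22 + 72·0 = 22, valid modulo lcm(72, 20) = 360: x ≡ 22 (mod 360).
Verify: 22 mod 8 = 6, 22 mod 18 = 4, 22 mod 20 = 2.

x ≡ 22 (mod 360).


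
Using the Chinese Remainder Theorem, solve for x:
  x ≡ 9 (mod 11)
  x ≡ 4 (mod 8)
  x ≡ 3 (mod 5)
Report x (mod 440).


Moduli 11, 8, 5 are pairwise coprime; by CRT there is a unique solution modulo M = 11 · 8 · 5 = 440.
Solve pairwise, accumulating the modulus:
  Start with x ≡ 9 (mod 11).
  Combine with x ≡ 4 (mod 8): since gcd(11, 8) = 1, we get a unique residue mod 88.
    Write x = 9 + 11·t and substitute into x ≡ 4 (mod 8): 11·t ≡ 4 − 9 = -5 (mod 8).
    Reduce coefficients mod 8: 3·t ≡ 3 (mod 8).
    The inverse of 3 mod 8 is 3 (since 3·3 = 9 = 1·8 + 1), so t ≡ 3·3 = 9 ≡ 1 (mod 8).
    Then x = 9 + 11·1 = 20, valid modulo lcm(11, 8) = 88: x ≡ 20 (mod 88).
  Combine with x ≡ 3 (mod 5): since gcd(88, 5) = 1, we get a unique residue mod 440.
    Write x = 20 + 88·t and substitute into x ≡ 3 (mod 5): 88·t ≡ 3 − 20 = -17 (mod 5).
    Reduce coefficients mod 5: 3·t ≡ 3 (mod 5).
    The inverse of 3 mod 5 is 2 (since 3·2 = 6 = 1·5 + 1), so t ≡ 2·3 = 6 ≡ 1 (mod 5).
    Then x = 20 + 88·1 = 108, valid modulo lcm(88, 5) = 440: x ≡ 108 (mod 440).
Verify: 108 mod 11 = 9 ✓, 108 mod 8 = 4 ✓, 108 mod 5 = 3 ✓.

x ≡ 108 (mod 440).


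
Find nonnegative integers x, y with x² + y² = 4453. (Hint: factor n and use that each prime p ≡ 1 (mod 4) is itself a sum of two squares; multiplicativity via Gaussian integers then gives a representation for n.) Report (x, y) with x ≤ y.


Step 1: Factor n = 4453 = 61 · 73.
Step 2: Check the mod-4 condition on each prime factor: 61 ≡ 1 (mod 4), exponent 1; 73 ≡ 1 (mod 4), exponent 1.
All primes ≡ 3 (mod 4) appear to even exponent (or don't appear), so by the two-squares theorem n IS expressible as a sum of two squares.
Step 3: Build a representation. Here n = 61 · 73 is a product of primes ≡ 1 (mod 4). Each prime p ≡ 1 (mod 4) is itself a sum of two squares; find a² by testing p − a² for a perfect square:
  61: 61 − 1² = 60, 61 − 2² = 57, 61 − 3² = 52, 61 − 4² = 45, 61 − 5² = 36 = 6² ⇒ 61 = 5² + 6².
  73: 73 − 1² = 72, 73 − 2² = 69, 73 − 3² = 64 = 8² ⇒ 73 = 3² + 8².
  Combine using the Brahmagupta–Fibonacci identity (a² + b²)(c² + d²) = (ac − bd)² + (ad + bc)² = (ac + bd)² + (ad − bc)²:
  61 · 73 = 4453: from (5² + 6²)(3² + 8²), take (5·3 − 6·8, 5·8 + 6·3) = (15 − 48, 40 + 18) = (-33, 58); dropping signs (only squares matter) gives (33, 58); check 33² + 58² = 1089 + 3364 = 4453 ✓.
Step 4: Order so x ≤ y and verify: 33² + 58² = 1089 + 3364 = 4453 = n. ✓

n = 4453 = 33² + 58² (one valid representation with x ≤ y).


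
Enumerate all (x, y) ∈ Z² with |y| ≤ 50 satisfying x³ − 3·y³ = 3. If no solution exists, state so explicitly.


The equation is x³ - 3y³ = 3. For fixed y, x³ = 3·y³ + 3, so a solution requires the RHS to be a perfect cube.
Strategy: iterate y from -50 to 50, compute RHS = 3·y³ + 3, and check whether it is a (positive or negative) perfect cube.
Check small values of y:
  y = 0: RHS = 3 is not a perfect cube.
  y = 1: RHS = 6 is not a perfect cube.
  y = -1: RHS = 0 = (0)³ ⇒ x = 0 works.
  y = 2: RHS = 27 = (3)³ ⇒ x = 3 works.
  y = -2: RHS = -21 is not a perfect cube.
  y = 3: RHS = 84 is not a perfect cube.
  y = -3: RHS = -78 is not a perfect cube.
Continuing the search up to |y| = 50 finds no further solutions beyond those listed.
Collected solutions: (0, -1), (3, 2).

Solutions (with |y| ≤ 50): (0, -1), (3, 2).


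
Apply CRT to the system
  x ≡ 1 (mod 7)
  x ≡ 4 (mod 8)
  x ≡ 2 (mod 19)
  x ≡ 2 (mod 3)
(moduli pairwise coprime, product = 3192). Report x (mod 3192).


Product of moduli M = 7 · 8 · 19 · 3 = 3192.
Merge one congruence at a time:
  Start: x ≡ 1 (mod 7).
  Combine with x ≡ 4 (mod 8); new modulus lcm = 56.
    Write x = 1 + 7·t and substitute into x ≡ 4 (mod 8): 7·t ≡ 4 − 1 = 3 (mod 8).
    The inverse of 7 mod 8 is 7 (since 7·7 = 49 = 6·8 + 1), so t ≡ 7·3 = 21 ≡ 5 (mod 8).
    Then x = 1 + 7·5 = 36, valid modulo lcm(7, 8) = 56: x ≡ 36 (mod 56).
  Combine with x ≡ 2 (mod 19); new modulus lcm = 1064.
    Write x = 36 + 56·t and substitute into x ≡ 2 (mod 19): 56·t ≡ 2 − 36 = -34 (mod 19).
    Reduce coefficients mod 19: 18·t ≡ 4 (mod 19).
    The inverse of 18 mod 19 is 18 (since 18·18 = 324 = 17·19 + 1), so t ≡ 18·4 = 72 ≡ 15 (mod 19).
    Then x = 36 + 56·15 = 876, valid modulo lcm(56, 19) = 1064: x ≡ 876 (mod 1064).
  Combine with x ≡ 2 (mod 3); new modulus lcm = 3192.
    Write x = 876 + 1064·t and substitute into x ≡ 2 (mod 3): 1064·t ≡ 2 − 876 = -874 (mod 3).
    Reduce coefficients mod 3: 2·t ≡ 2 (mod 3).
    The inverse of 2 mod 3 is 2 (since 2·2 = 4 = 1·3 + 1), so t ≡ 2·2 = 4 ≡ 1 (mod 3).
    Then x = 876 + 1064·1 = 1940, valid modulo lcm(1064, 3) = 3192: x ≡ 1940 (mod 3192).
Verify against each original: 1940 mod 7 = 1, 1940 mod 8 = 4, 1940 mod 19 = 2, 1940 mod 3 = 2.

x ≡ 1940 (mod 3192).


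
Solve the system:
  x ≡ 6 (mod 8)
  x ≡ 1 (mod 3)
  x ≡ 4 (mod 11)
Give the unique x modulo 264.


Moduli 8, 3, 11 are pairwise coprime; by CRT there is a unique solution modulo M = 8 · 3 · 11 = 264.
Solve pairwise, accumulating the modulus:
  Start with x ≡ 6 (mod 8).
  Combine with x ≡ 1 (mod 3): since gcd(8, 3) = 1, we get a unique residue mod 24.
    Write x = 6 + 8·t and substitute into x ≡ 1 (mod 3): 8·t ≡ 1 − 6 = -5 (mod 3).
    Reduce coefficients mod 3: 2·t ≡ 1 (mod 3).
    The inverse of 2 mod 3 is 2 (since 2·2 = 4 = 1·3 + 1), so t ≡ 2·1 = 2 ≡ 2 (mod 3).
    Then x = 6 + 8·2 = 22, valid modulo lcm(8, 3) = 24: x ≡ 22 (mod 24).
  Combine with x ≡ 4 (mod 11): since gcd(24, 11) = 1, we get a unique residue mod 264.
    Write x = 22 + 24·t and substitute into x ≡ 4 (mod 11): 24·t ≡ 4 − 22 = -18 (mod 11).
    Reduce coefficients mod 11: 2·t ≡ 4 (mod 11).
    The inverse of 2 mod 11 is 6 (since 2·6 = 12 = 1·11 + 1), so t ≡ 6·4 = 24 ≡ 2 (mod 11).
    Then x = 22 + 24·2 = 70, valid modulo lcm(24, 11) = 264: x ≡ 70 (mod 264).
Verify: 70 mod 8 = 6 ✓, 70 mod 3 = 1 ✓, 70 mod 11 = 4 ✓.

x ≡ 70 (mod 264).


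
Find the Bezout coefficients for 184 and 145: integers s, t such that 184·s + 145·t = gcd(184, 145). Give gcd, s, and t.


Euclidean algorithm on (184, 145) — divide until remainder is 0:
  184 = 1 · 145 + 39
  145 = 3 · 39 + 28
  39 = 1 · 28 + 11
  28 = 2 · 11 + 6
  11 = 1 · 6 + 5
  6 = 1 · 5 + 1
  5 = 5 · 1 + 0
gcd(184, 145) = 1.
Track Bezout coefficients alongside the remainders: start with r₀ = 184 = a·1 + b·0 (s = 1, t = 0) and r₁ = 145 = a·0 + b·1 (s = 0, t = 1); each new remainder r_{k+1} = r_{k-1} − q_k·r_k inherits s_{k+1} = s_{k-1} − q_k·s_k, t_{k+1} = t_{k-1} − q_k·t_k, so r_k = a·s_k + b·t_k at every step:
  q = 1: r = 39, s = 1 − 1·0 = 1, t = 0 − 1·1 = -1  (check: 184·1 + 145·(-1) = 39)
  q = 3: r = 28, s = 0 − 3·1 = -3, t = 1 − 3·(-1) = 4  (check: 184·(-3) + 145·4 = 28)
  q = 1: r = 11, s = 1 − 1·(-3) = 4, t = -1 − 1·4 = -5  (check: 184·4 + 145·(-5) = 11)
  q = 2: r = 6, s = -3 − 2·4 = -11, t = 4 − 2·(-5) = 14  (check: 184·(-11) + 145·14 = 6)
  q = 1: r = 5, s = 4 − 1·(-11) = 15, t = -5 − 1·14 = -19  (check: 184·15 + 145·(-19) = 5)
  q = 1: r = 1, s = -11 − 1·15 = -26, t = 14 − 1·(-19) = 33  (check: 184·(-26) + 145·33 = 1)
The row with r = 1 (the gcd) gives the Bezout coefficients s = -26, t = 33.
Result: 184 · (-26) + 145 · (33) = 1.

gcd(184, 145) = 1; s = -26, t = 33 (check: 184·(-26) + 145·33 = 1).


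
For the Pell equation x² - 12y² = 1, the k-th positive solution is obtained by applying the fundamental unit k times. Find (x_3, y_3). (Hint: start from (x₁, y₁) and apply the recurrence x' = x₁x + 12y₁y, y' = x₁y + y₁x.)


Step 1: Find the fundamental solution (x₁, y₁) of x² - 12y² = 1.
  Expand √12 as a continued fraction. a₀ = ⌊√12⌋ = 3; iterate m_{k+1} = d_k·a_k − m_k, d_{k+1} = (12 − m_{k+1}²)/d_k, a_{k+1} = ⌊(a₀ + m_{k+1})/d_{k+1}⌋ (starting m₀ = 0, d₀ = 1), with convergents p_k = a_k·p_{k-1} + p_{k-2}, q_k = a_k·q_{k-1} + q_{k-2} (p₋₁ = 1, q₋₁ = 0):
  k = 0: a₀ = 3; p₀/q₀ = 3/1; p₀² − 12·q₀² = 9 − 12 = -3.
  k = 1: m = 3, d = 3, a = ⌊(3 + 3)/3⌋ = 2; p/q = (2·3 + 1)/(2·1 + 0) = 7/2; p² − 12·q² = 49 − 48 = 1.
  The first convergent with p² − 12·q² = 1 gives the fundamental solution (x₁, y₁) = (7, 2).
Step 2: Apply the recurrence (x_{n+1}, y_{n+1}) = (x₁x_n + 12y₁y_n, x₁y_n + y₁x_n) repeatedly.
  From (x_1, y_1) = (7, 2): x_2 = 7·7 + 12·2·2 = 97; y_2 = 7·2 + 2·7 = 28.
  From (x_2, y_2) = (97, 28): x_3 = 7·97 + 12·2·28 = 1351; y_3 = 7·28 + 2·97 = 390.
Step 3: Verify x_3² - 12·y_3² = 1825201 - 1825200 = 1 (should be 1). ✓

(x_1, y_1) = (7, 2); (x_3, y_3) = (1351, 390).


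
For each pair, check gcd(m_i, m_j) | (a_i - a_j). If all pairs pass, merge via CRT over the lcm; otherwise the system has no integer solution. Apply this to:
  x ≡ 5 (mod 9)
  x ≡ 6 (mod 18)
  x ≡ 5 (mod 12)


Moduli 9, 18, 12 are not pairwise coprime, so CRT works modulo lcm(m_i) when all pairwise compatibility conditions hold.
Pairwise compatibility: gcd(m_i, m_j) must divide a_i - a_j for every pair.
Merge one congruence at a time:
  Start: x ≡ 5 (mod 9).
  Combine with x ≡ 6 (mod 18): gcd(9, 18) = 9, and 6 - 5 = 1 is NOT divisible by 9.
    ⇒ system is inconsistent (no integer solution).

No solution (the system is inconsistent).


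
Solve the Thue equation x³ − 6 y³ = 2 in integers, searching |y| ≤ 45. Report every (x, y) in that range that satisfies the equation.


The equation is x³ - 6y³ = 2. For fixed y, x³ = 6·y³ + 2, so a solution requires the RHS to be a perfect cube.
Strategy: iterate y from -45 to 45, compute RHS = 6·y³ + 2, and check whether it is a (positive or negative) perfect cube.
Check small values of y:
  y = 0: RHS = 2 is not a perfect cube.
  y = 1: RHS = 8 = (2)³ ⇒ x = 2 works.
  y = -1: RHS = -4 is not a perfect cube.
  y = 2: RHS = 50 is not a perfect cube.
  y = -2: RHS = -46 is not a perfect cube.
  y = 3: RHS = 164 is not a perfect cube.
  y = -3: RHS = -160 is not a perfect cube.
Continuing the search up to |y| = 45 finds no further solutions beyond those listed.
Collected solutions: (2, 1).

Solutions (with |y| ≤ 45): (2, 1).


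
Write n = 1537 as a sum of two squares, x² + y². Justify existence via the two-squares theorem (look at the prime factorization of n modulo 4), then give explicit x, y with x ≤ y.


Step 1: Factor n = 1537 = 29 · 53.
Step 2: Check the mod-4 condition on each prime factor: 29 ≡ 1 (mod 4), exponent 1; 53 ≡ 1 (mod 4), exponent 1.
All primes ≡ 3 (mod 4) appear to even exponent (or don't appear), so by the two-squares theorem n IS expressible as a sum of two squares.
Step 3: Build a representation. Here n = 29 · 53 is a product of primes ≡ 1 (mod 4). Each prime p ≡ 1 (mod 4) is itself a sum of two squares; find a² by testing p − a² for a perfect square:
  29: 29 − 1² = 28, 29 − 2² = 25 = 5² ⇒ 29 = 2² + 5².
  53: 53 − 1² = 52, 53 − 2² = 49 = 7² ⇒ 53 = 2² + 7².
  Combine using the Brahmagupta–Fibonacci identity (a² + b²)(c² + d²) = (ac − bd)² + (ad + bc)² = (ac + bd)² + (ad − bc)²:
  29 · 53 = 1537: from (2² + 5²)(2² + 7²), take (2·2 − 5·7, 2·7 + 5·2) = (4 − 35, 14 + 10) = (-31, 24); dropping signs (only squares matter) gives (31, 24); check 31² + 24² = 961 + 576 = 1537 ✓.
Step 4: Order so x ≤ y and verify: 24² + 31² = 576 + 961 = 1537 = n. ✓

n = 1537 = 24² + 31² (one valid representation with x ≤ y).


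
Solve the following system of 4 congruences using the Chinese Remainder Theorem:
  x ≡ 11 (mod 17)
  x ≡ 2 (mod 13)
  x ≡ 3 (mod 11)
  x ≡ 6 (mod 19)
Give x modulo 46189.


Product of moduli M = 17 · 13 · 11 · 19 = 46189.
Merge one congruence at a time:
  Start: x ≡ 11 (mod 17).
  Combine with x ≡ 2 (mod 13); new modulus lcm = 221.
    Write x = 11 + 17·t and substitute into x ≡ 2 (mod 13): 17·t ≡ 2 − 11 = -9 (mod 13).
    Reduce coefficients mod 13: 4·t ≡ 4 (mod 13).
    The inverse of 4 mod 13 is 10 (since 4·10 = 40 = 3·13 + 1), so t ≡ 10·4 = 40 ≡ 1 (mod 13).
    Then x = 11 + 17·1 = 28, valid modulo lcm(17, 13) = 221: x ≡ 28 (mod 221).
  Combine with x ≡ 3 (mod 11); new modulus lcm = 2431.
    Write x = 28 + 221·t and substitute into x ≡ 3 (mod 11): 221·t ≡ 3 − 28 = -25 (mod 11).
    Reduce coefficients mod 11: 1·t ≡ 8 (mod 11).
    So t ≡ 8 (mod 11).
    Then x = 28 + 221·8 = 1796, valid modulo lcm(221, 11) = 2431: x ≡ 1796 (mod 2431).
  Combine with x ≡ 6 (mod 19); new modulus lcm = 46189.
    Write x = 1796 + 2431·t and substitute into x ≡ 6 (mod 19): 2431·t ≡ 6 − 1796 = -1790 (mod 19).
    Reduce coefficients mod 19: 18·t ≡ 15 (mod 19).
    The inverse of 18 mod 19 is 18 (since 18·18 = 324 = 17·19 + 1), so t ≡ 18·15 = 270 ≡ 4 (mod 19).
    Then x = 1796 + 2431·4 = 11520, valid modulo lcm(2431, 19) = 46189: x ≡ 11520 (mod 46189).
Verify against each original: 11520 mod 17 = 11, 11520 mod 13 = 2, 11520 mod 11 = 3, 11520 mod 19 = 6.

x ≡ 11520 (mod 46189).


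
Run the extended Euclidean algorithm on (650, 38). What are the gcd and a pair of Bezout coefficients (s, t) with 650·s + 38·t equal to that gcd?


Euclidean algorithm on (650, 38) — divide until remainder is 0:
  650 = 17 · 38 + 4
  38 = 9 · 4 + 2
  4 = 2 · 2 + 0
gcd(650, 38) = 2.
Track Bezout coefficients alongside the remainders: start with r₀ = 650 = a·1 + b·0 (s = 1, t = 0) and r₁ = 38 = a·0 + b·1 (s = 0, t = 1); each new remainder r_{k+1} = r_{k-1} − q_k·r_k inherits s_{k+1} = s_{k-1} − q_k·s_k, t_{k+1} = t_{k-1} − q_k·t_k, so r_k = a·s_k + b·t_k at every step:
  q = 17: r = 4, s = 1 − 17·0 = 1, t = 0 − 17·1 = -17  (check: 650·1 + 38·(-17) = 4)
  q = 9: r = 2, s = 0 − 9·1 = -9, t = 1 − 9·(-17) = 154  (check: 650·(-9) + 38·154 = 2)
The row with r = 2 (the gcd) gives the Bezout coefficients s = -9, t = 154.
Result: 650 · (-9) + 38 · (154) = 2.

gcd(650, 38) = 2; s = -9, t = 154 (check: 650·(-9) + 38·154 = 2).


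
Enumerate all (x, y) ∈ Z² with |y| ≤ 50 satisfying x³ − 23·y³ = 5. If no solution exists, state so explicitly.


The equation is x³ - 23y³ = 5. For fixed y, x³ = 23·y³ + 5, so a solution requires the RHS to be a perfect cube.
Strategy: iterate y from -50 to 50, compute RHS = 23·y³ + 5, and check whether it is a (positive or negative) perfect cube.
Check small values of y:
  y = 0: RHS = 5 is not a perfect cube.
  y = 1: RHS = 28 is not a perfect cube.
  y = -1: RHS = -18 is not a perfect cube.
  y = 2: RHS = 189 is not a perfect cube.
  y = -2: RHS = -179 is not a perfect cube.
  y = 3: RHS = 626 is not a perfect cube.
  y = -3: RHS = -616 is not a perfect cube.
Continuing the search up to |y| = 50 finds no solutions either.
No (x, y) in the scanned range satisfies the equation.

No integer solutions with |y| ≤ 50.


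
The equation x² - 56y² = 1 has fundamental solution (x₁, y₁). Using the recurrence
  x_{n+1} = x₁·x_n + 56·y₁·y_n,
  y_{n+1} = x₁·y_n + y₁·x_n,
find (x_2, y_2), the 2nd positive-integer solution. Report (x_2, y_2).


Step 1: Find the fundamental solution (x₁, y₁) of x² - 56y² = 1.
  Expand √56 as a continued fraction. a₀ = ⌊√56⌋ = 7; iterate m_{k+1} = d_k·a_k − m_k, d_{k+1} = (56 − m_{k+1}²)/d_k, a_{k+1} = ⌊(a₀ + m_{k+1})/d_{k+1}⌋ (starting m₀ = 0, d₀ = 1), with convergents p_k = a_k·p_{k-1} + p_{k-2}, q_k = a_k·q_{k-1} + q_{k-2} (p₋₁ = 1, q₋₁ = 0):
  k = 0: a₀ = 7; p₀/q₀ = 7/1; p₀² − 56·q₀² = 49 − 56 = -7.
  k = 1: m = 7, d = 7, a = ⌊(7 + 7)/7⌋ = 2; p/q = (2·7 + 1)/(2·1 + 0) = 15/2; p² − 56·q² = 225 − 224 = 1.
  The first convergent with p² − 56·q² = 1 gives the fundamental solution (x₁, y₁) = (15, 2).
Step 2: Apply the recurrence (x_{n+1}, y_{n+1}) = (x₁x_n + 56y₁y_n, x₁y_n + y₁x_n) repeatedly.
  From (x_1, y_1) = (15, 2): x_2 = 15·15 + 56·2·2 = 449; y_2 = 15·2 + 2·15 = 60.
Step 3: Verify x_2² - 56·y_2² = 201601 - 201600 = 1 (should be 1). ✓

(x_1, y_1) = (15, 2); (x_2, y_2) = (449, 60).


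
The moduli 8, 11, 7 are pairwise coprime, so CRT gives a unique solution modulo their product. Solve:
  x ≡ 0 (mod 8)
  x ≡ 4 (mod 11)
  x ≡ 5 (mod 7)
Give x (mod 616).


Moduli 8, 11, 7 are pairwise coprime; by CRT there is a unique solution modulo M = 8 · 11 · 7 = 616.
Solve pairwise, accumulating the modulus:
  Start with x ≡ 0 (mod 8).
  Combine with x ≡ 4 (mod 11): since gcd(8, 11) = 1, we get a unique residue mod 88.
    Write x = 0 + 8·t and substitute into x ≡ 4 (mod 11): 8·t ≡ 4 − 0 = 4 (mod 11).
    The inverse of 8 mod 11 is 7 (since 8·7 = 56 = 5·11 + 1), so t ≡ 7·4 = 28 ≡ 6 (mod 11).
    Then x = 0 + 8·6 = 48, valid modulo lcm(8, 11) = 88: x ≡ 48 (mod 88).
  Combine with x ≡ 5 (mod 7): since gcd(88, 7) = 1, we get a unique residue mod 616.
    Write x = 48 + 88·t and substitute into x ≡ 5 (mod 7): 88·t ≡ 5 − 48 = -43 (mod 7).
    Reduce coefficients mod 7: 4·t ≡ 6 (mod 7).
    The inverse of 4 mod 7 is 2 (since 4·2 = 8 = 1·7 + 1), so t ≡ 2·6 = 12 ≡ 5 (mod 7).
    Then x = 48 + 88·5 = 488, valid modulo lcm(88, 7) = 616: x ≡ 488 (mod 616).
Verify: 488 mod 8 = 0 ✓, 488 mod 11 = 4 ✓, 488 mod 7 = 5 ✓.

x ≡ 488 (mod 616).


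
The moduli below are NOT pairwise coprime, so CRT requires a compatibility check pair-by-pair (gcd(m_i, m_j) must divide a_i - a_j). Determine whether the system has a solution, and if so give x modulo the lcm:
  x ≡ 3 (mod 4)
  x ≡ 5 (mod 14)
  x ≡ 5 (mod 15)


Moduli 4, 14, 15 are not pairwise coprime, so CRT works modulo lcm(m_i) when all pairwise compatibility conditions hold.
Pairwise compatibility: gcd(m_i, m_j) must divide a_i - a_j for every pair.
Merge one congruence at a time:
  Start: x ≡ 3 (mod 4).
  Combine with x ≡ 5 (mod 14): gcd(4, 14) = 2; 5 - 3 = 2, which IS divisible by 2, so compatible.
    Write x = 3 + 4·t and substitute into x ≡ 5 (mod 14): 4·t ≡ 5 − 3 = 2 (mod 14).
    Divide the congruence (and modulus) by g = 2: 2·t ≡ 1 (mod 7).
    The inverse of 2 mod 7 is 4 (since 2·4 = 8 = 1·7 + 1), so t ≡ 4·1 = 4 ≡ 4 (mod 7).
    Then x = 3 + 4·4 = 19, valid modulo lcm(4, 14) = 28: x ≡ 19 (mod 28).
  Combine with x ≡ 5 (mod 15): gcd(28, 15) = 1; 5 - 19 = -14, which IS divisible by 1, so compatible.
    Write x = 19 + 28·t and substitute into x ≡ 5 (mod 15): 28·t ≡ 5 − 19 = -14 (mod 15).
    Reduce coefficients mod 15: 13·t ≡ 1 (mod 15).
    The inverse of 13 mod 15 is 7 (since 13·7 = 91 = 6·15 + 1), so t ≡ 7·1 = 7 ≡ 7 (mod 15).
    Then x = 19 + 28·7 = 215, valid modulo lcm(28, 15) = 420: x ≡ 215 (mod 420).
Verify: 215 mod 4 = 3, 215 mod 14 = 5, 215 mod 15 = 5.

x ≡ 215 (mod 420).


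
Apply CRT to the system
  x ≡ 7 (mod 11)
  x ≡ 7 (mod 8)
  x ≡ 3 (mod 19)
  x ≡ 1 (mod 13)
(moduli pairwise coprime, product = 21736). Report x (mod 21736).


Product of moduli M = 11 · 8 · 19 · 13 = 21736.
Merge one congruence at a time:
  Start: x ≡ 7 (mod 11).
  Combine with x ≡ 7 (mod 8); new modulus lcm = 88.
    Write x = 7 + 11·t and substitute into x ≡ 7 (mod 8): 11·t ≡ 7 − 7 = 0 (mod 8).
    Reduce coefficients mod 8: 3·t ≡ 0 (mod 8).
    The inverse of 3 mod 8 is 3 (since 3·3 = 9 = 1·8 + 1), so t ≡ 3·0 = 0 ≡ 0 (mod 8).
    Then x = 7 + 11·0 = 7, valid modulo lcm(11, 8) = 88: x ≡ 7 (mod 88).
  Combine with x ≡ 3 (mod 19); new modulus lcm = 1672.
    Write x = 7 + 88·t and substitute into x ≡ 3 (mod 19): 88·t ≡ 3 − 7 = -4 (mod 19).
    Reduce coefficients mod 19: 12·t ≡ 15 (mod 19).
    The inverse of 12 mod 19 is 8 (since 12·8 = 96 = 5·19 + 1), so t ≡ 8·15 = 120 ≡ 6 (mod 19).
    Then x = 7 + 88·6 = 535, valid modulo lcm(88, 19) = 1672: x ≡ 535 (mod 1672).
  Combine with x ≡ 1 (mod 13); new modulus lcm = 21736.
    Write x = 535 + 1672·t and substitute into x ≡ 1 (mod 13): 1672·t ≡ 1 − 535 = -534 (mod 13).
    Reduce coefficients mod 13: 8·t ≡ 12 (mod 13).
    The inverse of 8 mod 13 is 5 (since 8·5 = 40 = 3·13 + 1), so t ≡ 5·12 = 60 ≡ 8 (mod 13).
    Then x = 535 + 1672·8 = 13911, valid modulo lcm(1672, 13) = 21736: x ≡ 13911 (mod 21736).
Verify against each original: 13911 mod 11 = 7, 13911 mod 8 = 7, 13911 mod 19 = 3, 13911 mod 13 = 1.

x ≡ 13911 (mod 21736).


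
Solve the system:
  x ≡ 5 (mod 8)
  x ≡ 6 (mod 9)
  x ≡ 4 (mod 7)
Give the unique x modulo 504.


Moduli 8, 9, 7 are pairwise coprime; by CRT there is a unique solution modulo M = 8 · 9 · 7 = 504.
Solve pairwise, accumulating the modulus:
  Start with x ≡ 5 (mod 8).
  Combine with x ≡ 6 (mod 9): since gcd(8, 9) = 1, we get a unique residue mod 72.
    Write x = 5 + 8·t and substitute into x ≡ 6 (mod 9): 8·t ≡ 6 − 5 = 1 (mod 9).
    The inverse of 8 mod 9 is 8 (since 8·8 = 64 = 7·9 + 1), so t ≡ 8·1 = 8 ≡ 8 (mod 9).
    Then x = 5 + 8·8 = 69, valid modulo lcm(8, 9) = 72: x ≡ 69 (mod 72).
  Combine with x ≡ 4 (mod 7): since gcd(72, 7) = 1, we get a unique residue mod 504.
    Write x = 69 + 72·t and substitute into x ≡ 4 (mod 7): 72·t ≡ 4 − 69 = -65 (mod 7).
    Reduce coefficients mod 7: 2·t ≡ 5 (mod 7).
    The inverse of 2 mod 7 is 4 (since 2·4 = 8 = 1·7 + 1), so t ≡ 4·5 = 20 ≡ 6 (mod 7).
    Then x = 69 + 72·6 = 501, valid modulo lcm(72, 7) = 504: x ≡ 501 (mod 504).
Verify: 501 mod 8 = 5 ✓, 501 mod 9 = 6 ✓, 501 mod 7 = 4 ✓.

x ≡ 501 (mod 504).


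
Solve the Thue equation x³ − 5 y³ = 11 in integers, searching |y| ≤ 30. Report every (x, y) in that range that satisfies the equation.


The equation is x³ - 5y³ = 11. For fixed y, x³ = 5·y³ + 11, so a solution requires the RHS to be a perfect cube.
Strategy: iterate y from -30 to 30, compute RHS = 5·y³ + 11, and check whether it is a (positive or negative) perfect cube.
Check small values of y:
  y = 0: RHS = 11 is not a perfect cube.
  y = 1: RHS = 16 is not a perfect cube.
  y = -1: RHS = 6 is not a perfect cube.
  y = 2: RHS = 51 is not a perfect cube.
  y = -2: RHS = -29 is not a perfect cube.
  y = 3: RHS = 146 is not a perfect cube.
  y = -3: RHS = -124 is not a perfect cube.
Continuing the search up to |y| = 30 finds no solutions either.
No (x, y) in the scanned range satisfies the equation.

No integer solutions with |y| ≤ 30.


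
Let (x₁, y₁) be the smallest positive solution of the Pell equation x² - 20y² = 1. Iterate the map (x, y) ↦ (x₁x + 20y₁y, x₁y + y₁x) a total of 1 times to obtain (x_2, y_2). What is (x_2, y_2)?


Step 1: Find the fundamental solution (x₁, y₁) of x² - 20y² = 1.
  Expand √20 as a continued fraction. a₀ = ⌊√20⌋ = 4; iterate m_{k+1} = d_k·a_k − m_k, d_{k+1} = (20 − m_{k+1}²)/d_k, a_{k+1} = ⌊(a₀ + m_{k+1})/d_{k+1}⌋ (starting m₀ = 0, d₀ = 1), with convergents p_k = a_k·p_{k-1} + p_{k-2}, q_k = a_k·q_{k-1} + q_{k-2} (p₋₁ = 1, q₋₁ = 0):
  k = 0: a₀ = 4; p₀/q₀ = 4/1; p₀² − 20·q₀² = 16 − 20 = -4.
  k = 1: m = 4, d = 4, a = ⌊(4 + 4)/4⌋ = 2; p/q = (2·4 + 1)/(2·1 + 0) = 9/2; p² − 20·q² = 81 − 80 = 1.
  The first convergent with p² − 20·q² = 1 gives the fundamental solution (x₁, y₁) = (9, 2).
Step 2: Apply the recurrence (x_{n+1}, y_{n+1}) = (x₁x_n + 20y₁y_n, x₁y_n + y₁x_n) repeatedly.
  From (x_1, y_1) = (9, 2): x_2 = 9·9 + 20·2·2 = 161; y_2 = 9·2 + 2·9 = 36.
Step 3: Verify x_2² - 20·y_2² = 25921 - 25920 = 1 (should be 1). ✓

(x_1, y_1) = (9, 2); (x_2, y_2) = (161, 36).
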